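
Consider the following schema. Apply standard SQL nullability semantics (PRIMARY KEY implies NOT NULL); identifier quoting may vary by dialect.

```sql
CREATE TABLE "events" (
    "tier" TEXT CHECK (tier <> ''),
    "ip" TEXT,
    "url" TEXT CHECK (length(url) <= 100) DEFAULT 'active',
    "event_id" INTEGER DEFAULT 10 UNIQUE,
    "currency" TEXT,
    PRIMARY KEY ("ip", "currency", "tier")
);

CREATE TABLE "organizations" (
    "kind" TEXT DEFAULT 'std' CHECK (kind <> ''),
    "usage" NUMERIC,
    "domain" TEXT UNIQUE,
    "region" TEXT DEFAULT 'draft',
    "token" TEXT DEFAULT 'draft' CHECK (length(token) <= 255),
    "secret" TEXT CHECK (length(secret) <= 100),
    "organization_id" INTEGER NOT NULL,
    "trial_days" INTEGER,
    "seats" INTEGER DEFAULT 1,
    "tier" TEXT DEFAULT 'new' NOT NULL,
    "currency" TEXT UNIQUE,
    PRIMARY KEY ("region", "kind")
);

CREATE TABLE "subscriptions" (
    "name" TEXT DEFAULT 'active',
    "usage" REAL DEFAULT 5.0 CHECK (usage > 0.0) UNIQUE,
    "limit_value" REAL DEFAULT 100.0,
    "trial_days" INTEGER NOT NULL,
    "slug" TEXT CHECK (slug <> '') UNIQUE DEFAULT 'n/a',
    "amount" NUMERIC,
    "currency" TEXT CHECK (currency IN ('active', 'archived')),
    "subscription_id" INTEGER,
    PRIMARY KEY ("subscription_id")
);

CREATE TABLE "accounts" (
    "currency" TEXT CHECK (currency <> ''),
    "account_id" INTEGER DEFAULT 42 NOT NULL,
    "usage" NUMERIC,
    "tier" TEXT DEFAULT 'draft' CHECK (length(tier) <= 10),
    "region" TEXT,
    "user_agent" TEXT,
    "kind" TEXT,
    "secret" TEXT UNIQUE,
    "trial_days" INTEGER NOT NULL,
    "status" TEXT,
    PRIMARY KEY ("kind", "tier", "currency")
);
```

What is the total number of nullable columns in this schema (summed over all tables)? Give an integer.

20

events: 2 nullable (url, event_id — PK (ip, currency, tier) and explicit NOT NULL columns excluded).
organizations: 7 nullable (usage, domain, token, secret, trial_days, seats, currency — PK (region, kind) and explicit NOT NULL columns excluded).
subscriptions: 6 nullable (name, usage, limit_value, slug, amount, currency — PK (subscription_id) and explicit NOT NULL columns excluded).
accounts: 5 nullable (usage, region, user_agent, secret, status — PK (kind, tier, currency) and explicit NOT NULL columns excluded).
Total: 2 + 7 + 6 + 5 = 20.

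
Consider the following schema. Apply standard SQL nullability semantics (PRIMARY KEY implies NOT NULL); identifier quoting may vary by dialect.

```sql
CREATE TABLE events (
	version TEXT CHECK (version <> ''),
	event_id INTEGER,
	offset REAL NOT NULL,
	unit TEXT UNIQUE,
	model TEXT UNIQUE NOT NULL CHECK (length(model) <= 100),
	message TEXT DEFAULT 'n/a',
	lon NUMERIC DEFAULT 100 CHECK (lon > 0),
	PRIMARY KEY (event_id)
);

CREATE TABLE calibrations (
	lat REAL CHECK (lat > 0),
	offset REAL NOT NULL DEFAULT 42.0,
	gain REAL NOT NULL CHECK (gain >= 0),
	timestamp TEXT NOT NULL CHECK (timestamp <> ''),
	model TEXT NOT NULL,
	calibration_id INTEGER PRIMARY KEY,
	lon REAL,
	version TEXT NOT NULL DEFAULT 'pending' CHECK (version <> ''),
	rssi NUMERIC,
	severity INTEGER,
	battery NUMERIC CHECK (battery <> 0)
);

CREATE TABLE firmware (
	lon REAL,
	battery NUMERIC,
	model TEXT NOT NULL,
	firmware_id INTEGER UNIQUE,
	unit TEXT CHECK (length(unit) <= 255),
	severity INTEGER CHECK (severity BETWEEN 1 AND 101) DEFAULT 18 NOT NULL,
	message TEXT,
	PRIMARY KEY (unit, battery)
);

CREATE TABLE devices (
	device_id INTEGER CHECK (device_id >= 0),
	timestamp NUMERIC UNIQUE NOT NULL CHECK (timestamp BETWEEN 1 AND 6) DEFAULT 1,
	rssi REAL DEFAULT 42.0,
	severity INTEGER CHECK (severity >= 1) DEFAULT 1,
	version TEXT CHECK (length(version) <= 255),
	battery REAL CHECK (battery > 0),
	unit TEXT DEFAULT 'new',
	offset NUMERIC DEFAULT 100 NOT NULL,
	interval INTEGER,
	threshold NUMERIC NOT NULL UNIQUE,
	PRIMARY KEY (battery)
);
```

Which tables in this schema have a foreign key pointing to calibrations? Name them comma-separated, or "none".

none

No REFERENCES clause anywhere in the schema names calibrations.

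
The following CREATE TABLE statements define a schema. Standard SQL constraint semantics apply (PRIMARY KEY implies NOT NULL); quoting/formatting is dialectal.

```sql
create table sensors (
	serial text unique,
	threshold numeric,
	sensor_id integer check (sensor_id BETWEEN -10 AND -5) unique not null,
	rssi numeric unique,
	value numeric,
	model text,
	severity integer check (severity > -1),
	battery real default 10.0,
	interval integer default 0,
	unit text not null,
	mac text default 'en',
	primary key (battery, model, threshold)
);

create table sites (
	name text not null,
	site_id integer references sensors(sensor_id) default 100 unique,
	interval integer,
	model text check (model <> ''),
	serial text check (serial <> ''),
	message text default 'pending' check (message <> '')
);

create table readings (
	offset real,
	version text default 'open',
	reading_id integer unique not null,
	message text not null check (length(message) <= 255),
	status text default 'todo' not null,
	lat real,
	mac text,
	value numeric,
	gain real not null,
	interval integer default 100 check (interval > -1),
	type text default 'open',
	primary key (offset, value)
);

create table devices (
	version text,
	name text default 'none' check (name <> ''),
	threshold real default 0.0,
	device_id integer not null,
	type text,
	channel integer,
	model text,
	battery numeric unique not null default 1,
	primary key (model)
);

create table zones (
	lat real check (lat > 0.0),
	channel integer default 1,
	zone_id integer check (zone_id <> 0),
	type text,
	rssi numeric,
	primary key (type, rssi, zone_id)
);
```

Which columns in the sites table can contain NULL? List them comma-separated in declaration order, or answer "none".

- name: declared NOT NULL → not nullable.
- site_id: a foreign key column may be NULL unless separately constrained → nullable.
- interval: no NOT NULL constraint applies → nullable.
- model: CHECK does not forbid NULL (a CHECK constraint passes when its expression is NULL) → nullable.
- serial: CHECK does not forbid NULL (a CHECK constraint passes when its expression is NULL) → nullable.
- message: CHECK does not forbid NULL (a CHECK constraint passes when its expression is NULL) → nullable.

site_id, interval, model, serial, message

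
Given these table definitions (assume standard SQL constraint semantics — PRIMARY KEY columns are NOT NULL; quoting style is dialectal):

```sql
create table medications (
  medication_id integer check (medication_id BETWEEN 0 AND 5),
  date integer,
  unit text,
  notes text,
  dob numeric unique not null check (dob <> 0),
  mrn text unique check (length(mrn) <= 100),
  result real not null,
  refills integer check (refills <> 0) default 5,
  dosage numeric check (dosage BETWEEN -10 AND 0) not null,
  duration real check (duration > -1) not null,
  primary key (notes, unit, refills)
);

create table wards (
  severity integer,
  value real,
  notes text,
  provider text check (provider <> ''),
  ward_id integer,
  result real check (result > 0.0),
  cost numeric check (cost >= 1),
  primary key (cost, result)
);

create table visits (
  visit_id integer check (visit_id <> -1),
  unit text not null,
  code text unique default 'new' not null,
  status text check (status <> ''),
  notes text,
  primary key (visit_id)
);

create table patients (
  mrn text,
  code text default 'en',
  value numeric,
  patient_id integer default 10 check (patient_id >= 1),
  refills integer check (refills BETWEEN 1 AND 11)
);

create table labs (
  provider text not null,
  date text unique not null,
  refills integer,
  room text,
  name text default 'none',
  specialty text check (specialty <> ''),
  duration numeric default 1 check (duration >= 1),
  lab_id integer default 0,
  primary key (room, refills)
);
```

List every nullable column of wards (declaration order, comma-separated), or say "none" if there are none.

severity, value, notes, provider, ward_id

- severity: no NOT NULL constraint applies → nullable.
- value: no NOT NULL constraint applies → nullable.
- notes: no NOT NULL constraint applies → nullable.
- provider: CHECK does not forbid NULL (a CHECK constraint passes when its expression is NULL) → nullable.
- ward_id: no NOT NULL constraint applies → nullable.
- result: part of the PRIMARY KEY, which implies NOT NULL → not nullable.
- cost: part of the PRIMARY KEY, which implies NOT NULL → not nullable.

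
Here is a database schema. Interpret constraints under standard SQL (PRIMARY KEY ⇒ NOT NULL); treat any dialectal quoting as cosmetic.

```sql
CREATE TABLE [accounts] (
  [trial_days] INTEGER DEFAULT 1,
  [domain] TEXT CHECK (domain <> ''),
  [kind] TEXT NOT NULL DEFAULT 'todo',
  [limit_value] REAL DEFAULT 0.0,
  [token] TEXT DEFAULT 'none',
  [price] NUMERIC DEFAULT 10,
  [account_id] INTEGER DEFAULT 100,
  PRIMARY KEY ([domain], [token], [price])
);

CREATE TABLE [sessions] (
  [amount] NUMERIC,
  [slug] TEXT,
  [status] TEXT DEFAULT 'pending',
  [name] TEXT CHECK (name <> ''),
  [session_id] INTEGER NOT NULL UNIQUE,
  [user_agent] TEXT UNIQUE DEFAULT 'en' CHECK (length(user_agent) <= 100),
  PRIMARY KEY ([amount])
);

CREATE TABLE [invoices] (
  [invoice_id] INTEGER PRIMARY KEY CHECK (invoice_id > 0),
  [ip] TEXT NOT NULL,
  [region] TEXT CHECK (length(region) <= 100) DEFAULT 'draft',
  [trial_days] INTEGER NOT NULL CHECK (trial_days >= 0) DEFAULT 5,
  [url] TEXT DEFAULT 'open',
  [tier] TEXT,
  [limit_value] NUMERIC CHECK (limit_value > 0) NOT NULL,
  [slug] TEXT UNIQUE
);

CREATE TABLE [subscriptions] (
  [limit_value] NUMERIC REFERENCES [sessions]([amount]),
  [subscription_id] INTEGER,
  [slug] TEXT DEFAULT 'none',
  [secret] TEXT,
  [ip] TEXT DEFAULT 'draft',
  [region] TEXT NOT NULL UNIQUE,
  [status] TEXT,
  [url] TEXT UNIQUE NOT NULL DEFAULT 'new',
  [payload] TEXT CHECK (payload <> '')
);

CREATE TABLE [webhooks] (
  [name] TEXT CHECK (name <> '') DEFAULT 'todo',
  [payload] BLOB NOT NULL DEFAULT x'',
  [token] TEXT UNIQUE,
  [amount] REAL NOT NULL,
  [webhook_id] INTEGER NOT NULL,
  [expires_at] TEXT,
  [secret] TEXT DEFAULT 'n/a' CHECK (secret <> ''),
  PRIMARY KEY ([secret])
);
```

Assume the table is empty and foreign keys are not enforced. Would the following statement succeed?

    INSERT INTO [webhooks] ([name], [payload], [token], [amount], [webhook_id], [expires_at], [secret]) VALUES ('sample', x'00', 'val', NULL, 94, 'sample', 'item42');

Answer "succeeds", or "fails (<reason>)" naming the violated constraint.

amount is explicitly set to NULL, but amount is declared NOT NULL.

fails (NOT NULL on amount)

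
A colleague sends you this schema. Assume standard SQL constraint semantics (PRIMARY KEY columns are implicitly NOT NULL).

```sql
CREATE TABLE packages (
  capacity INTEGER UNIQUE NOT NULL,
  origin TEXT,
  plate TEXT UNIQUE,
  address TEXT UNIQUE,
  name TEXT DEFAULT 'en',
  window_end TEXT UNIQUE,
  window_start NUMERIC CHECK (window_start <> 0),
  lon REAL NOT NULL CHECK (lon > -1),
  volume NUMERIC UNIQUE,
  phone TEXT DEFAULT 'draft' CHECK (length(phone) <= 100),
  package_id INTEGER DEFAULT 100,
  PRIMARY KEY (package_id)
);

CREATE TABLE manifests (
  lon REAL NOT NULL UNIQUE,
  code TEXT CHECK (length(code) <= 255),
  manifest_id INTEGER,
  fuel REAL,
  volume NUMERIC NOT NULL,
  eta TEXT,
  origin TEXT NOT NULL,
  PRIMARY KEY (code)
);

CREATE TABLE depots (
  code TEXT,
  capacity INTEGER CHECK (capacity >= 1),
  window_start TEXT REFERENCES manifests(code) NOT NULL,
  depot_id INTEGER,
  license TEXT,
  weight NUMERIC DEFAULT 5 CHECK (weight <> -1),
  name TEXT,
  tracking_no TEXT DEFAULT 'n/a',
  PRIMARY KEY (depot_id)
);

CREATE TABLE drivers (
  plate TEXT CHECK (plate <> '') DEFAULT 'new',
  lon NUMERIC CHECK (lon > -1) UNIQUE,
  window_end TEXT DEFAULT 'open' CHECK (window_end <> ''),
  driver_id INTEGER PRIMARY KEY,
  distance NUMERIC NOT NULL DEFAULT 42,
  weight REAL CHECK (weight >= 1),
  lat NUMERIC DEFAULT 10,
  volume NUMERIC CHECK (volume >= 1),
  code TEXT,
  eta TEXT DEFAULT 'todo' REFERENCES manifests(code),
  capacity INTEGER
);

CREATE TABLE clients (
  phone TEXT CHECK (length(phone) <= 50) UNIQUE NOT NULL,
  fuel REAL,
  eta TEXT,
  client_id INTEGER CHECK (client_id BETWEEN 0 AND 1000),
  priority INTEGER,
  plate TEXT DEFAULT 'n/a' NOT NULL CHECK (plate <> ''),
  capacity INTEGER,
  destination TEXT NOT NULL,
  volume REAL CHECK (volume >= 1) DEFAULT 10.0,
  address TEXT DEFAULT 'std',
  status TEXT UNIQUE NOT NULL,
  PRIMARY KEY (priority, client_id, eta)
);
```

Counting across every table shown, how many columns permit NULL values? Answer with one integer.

packages: 8 nullable (origin, plate, address, name, window_end, window_start, volume, phone — PK (package_id) and explicit NOT NULL columns excluded).
manifests: 3 nullable (manifest_id, fuel, eta — PK (code) and explicit NOT NULL columns excluded).
depots: 6 nullable (code, capacity, license, weight, name, tracking_no — PK (depot_id) and explicit NOT NULL columns excluded).
drivers: 9 nullable (plate, lon, window_end, weight, lat, volume, code, eta, capacity — PK (driver_id) and explicit NOT NULL columns excluded).
clients: 4 nullable (fuel, capacity, volume, address — PK (priority, client_id, eta) and explicit NOT NULL columns excluded).
Total: 8 + 3 + 6 + 9 + 4 = 30.

30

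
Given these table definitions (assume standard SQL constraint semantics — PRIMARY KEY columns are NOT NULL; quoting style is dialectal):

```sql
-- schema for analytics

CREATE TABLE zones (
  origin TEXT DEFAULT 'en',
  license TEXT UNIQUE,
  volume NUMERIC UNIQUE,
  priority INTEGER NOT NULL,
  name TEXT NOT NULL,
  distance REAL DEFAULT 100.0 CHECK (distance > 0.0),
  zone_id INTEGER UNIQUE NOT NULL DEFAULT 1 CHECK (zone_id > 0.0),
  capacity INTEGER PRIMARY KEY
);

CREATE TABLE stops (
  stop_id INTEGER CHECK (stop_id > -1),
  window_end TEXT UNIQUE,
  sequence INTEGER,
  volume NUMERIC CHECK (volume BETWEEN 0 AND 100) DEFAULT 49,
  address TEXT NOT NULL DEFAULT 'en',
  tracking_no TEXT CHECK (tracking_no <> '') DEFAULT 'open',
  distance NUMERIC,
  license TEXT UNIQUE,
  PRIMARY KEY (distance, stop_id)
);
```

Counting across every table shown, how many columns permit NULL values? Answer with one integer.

9

zones: 4 nullable (origin, license, volume, distance — PK (capacity) and explicit NOT NULL columns excluded).
stops: 5 nullable (window_end, sequence, volume, tracking_no, license — PK (distance, stop_id) and explicit NOT NULL columns excluded).
Total: 4 + 5 = 9.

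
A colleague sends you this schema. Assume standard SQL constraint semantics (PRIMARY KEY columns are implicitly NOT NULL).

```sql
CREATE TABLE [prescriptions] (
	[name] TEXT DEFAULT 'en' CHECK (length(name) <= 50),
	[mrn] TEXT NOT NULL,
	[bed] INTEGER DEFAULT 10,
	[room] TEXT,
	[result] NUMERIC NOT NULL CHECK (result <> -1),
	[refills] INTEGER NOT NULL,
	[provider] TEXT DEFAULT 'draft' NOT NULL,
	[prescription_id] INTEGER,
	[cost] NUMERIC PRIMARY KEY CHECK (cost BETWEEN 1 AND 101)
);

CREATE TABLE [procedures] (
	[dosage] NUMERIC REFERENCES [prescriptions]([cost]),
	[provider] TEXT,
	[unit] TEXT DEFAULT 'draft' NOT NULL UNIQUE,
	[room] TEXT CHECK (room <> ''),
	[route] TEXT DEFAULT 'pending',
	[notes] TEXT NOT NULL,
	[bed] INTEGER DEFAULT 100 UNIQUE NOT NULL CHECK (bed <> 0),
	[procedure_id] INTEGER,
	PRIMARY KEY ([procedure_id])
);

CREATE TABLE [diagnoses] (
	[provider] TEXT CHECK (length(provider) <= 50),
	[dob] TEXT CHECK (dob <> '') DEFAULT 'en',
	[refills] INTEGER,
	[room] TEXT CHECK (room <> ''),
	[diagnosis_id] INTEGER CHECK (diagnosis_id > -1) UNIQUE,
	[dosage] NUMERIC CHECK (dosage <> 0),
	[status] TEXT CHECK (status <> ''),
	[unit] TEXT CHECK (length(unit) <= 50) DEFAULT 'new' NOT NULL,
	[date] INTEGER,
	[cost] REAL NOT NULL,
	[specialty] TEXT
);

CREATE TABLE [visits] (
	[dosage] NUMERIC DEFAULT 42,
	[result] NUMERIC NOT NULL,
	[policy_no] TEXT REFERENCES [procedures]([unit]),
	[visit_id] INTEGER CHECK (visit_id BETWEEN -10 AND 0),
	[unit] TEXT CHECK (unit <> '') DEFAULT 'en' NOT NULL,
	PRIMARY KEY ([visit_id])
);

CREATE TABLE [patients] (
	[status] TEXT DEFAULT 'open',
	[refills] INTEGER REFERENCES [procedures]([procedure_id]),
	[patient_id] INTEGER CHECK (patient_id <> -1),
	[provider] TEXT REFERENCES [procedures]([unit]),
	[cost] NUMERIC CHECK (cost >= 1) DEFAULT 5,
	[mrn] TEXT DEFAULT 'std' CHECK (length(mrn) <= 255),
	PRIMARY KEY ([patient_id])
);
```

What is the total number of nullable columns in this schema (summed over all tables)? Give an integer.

prescriptions: 4 nullable (name, bed, room, prescription_id — PK (cost) and explicit NOT NULL columns excluded).
procedures: 4 nullable (dosage, provider, room, route — PK (procedure_id) and explicit NOT NULL columns excluded).
diagnoses: 9 nullable (provider, dob, refills, room, diagnosis_id, dosage, status, date, specialty — PK none and explicit NOT NULL columns excluded).
visits: 2 nullable (dosage, policy_no — PK (visit_id) and explicit NOT NULL columns excluded).
patients: 5 nullable (status, refills, provider, cost, mrn — PK (patient_id) and explicit NOT NULL columns excluded).
Total: 4 + 4 + 9 + 2 + 5 = 24.

24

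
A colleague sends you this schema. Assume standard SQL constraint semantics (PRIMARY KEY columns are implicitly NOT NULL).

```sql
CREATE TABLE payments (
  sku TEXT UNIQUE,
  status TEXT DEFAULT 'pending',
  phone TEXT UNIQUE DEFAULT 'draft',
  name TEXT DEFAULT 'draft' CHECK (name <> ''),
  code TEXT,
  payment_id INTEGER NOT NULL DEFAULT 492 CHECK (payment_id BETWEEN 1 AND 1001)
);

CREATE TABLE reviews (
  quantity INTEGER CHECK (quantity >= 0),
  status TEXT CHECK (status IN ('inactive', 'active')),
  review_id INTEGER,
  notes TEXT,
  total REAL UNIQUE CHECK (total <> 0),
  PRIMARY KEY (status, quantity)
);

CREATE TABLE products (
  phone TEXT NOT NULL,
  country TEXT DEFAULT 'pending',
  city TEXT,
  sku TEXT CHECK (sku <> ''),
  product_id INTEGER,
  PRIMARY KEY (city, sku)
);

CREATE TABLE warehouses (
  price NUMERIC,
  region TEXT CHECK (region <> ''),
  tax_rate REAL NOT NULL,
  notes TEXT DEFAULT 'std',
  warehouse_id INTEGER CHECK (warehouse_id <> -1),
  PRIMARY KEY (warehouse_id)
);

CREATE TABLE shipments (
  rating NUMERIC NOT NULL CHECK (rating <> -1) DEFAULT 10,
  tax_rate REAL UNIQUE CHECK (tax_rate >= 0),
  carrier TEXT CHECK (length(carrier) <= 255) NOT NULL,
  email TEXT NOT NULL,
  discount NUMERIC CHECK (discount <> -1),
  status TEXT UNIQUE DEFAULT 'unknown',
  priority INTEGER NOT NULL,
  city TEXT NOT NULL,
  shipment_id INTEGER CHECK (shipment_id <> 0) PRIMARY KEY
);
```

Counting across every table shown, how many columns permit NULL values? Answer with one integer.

payments: 5 nullable (sku, status, phone, name, code — PK none and explicit NOT NULL columns excluded).
reviews: 3 nullable (review_id, notes, total — PK (status, quantity) and explicit NOT NULL columns excluded).
products: 2 nullable (country, product_id — PK (city, sku) and explicit NOT NULL columns excluded).
warehouses: 3 nullable (price, region, notes — PK (warehouse_id) and explicit NOT NULL columns excluded).
shipments: 3 nullable (tax_rate, discount, status — PK (shipment_id) and explicit NOT NULL columns excluded).
Total: 5 + 3 + 2 + 3 + 3 = 16.

16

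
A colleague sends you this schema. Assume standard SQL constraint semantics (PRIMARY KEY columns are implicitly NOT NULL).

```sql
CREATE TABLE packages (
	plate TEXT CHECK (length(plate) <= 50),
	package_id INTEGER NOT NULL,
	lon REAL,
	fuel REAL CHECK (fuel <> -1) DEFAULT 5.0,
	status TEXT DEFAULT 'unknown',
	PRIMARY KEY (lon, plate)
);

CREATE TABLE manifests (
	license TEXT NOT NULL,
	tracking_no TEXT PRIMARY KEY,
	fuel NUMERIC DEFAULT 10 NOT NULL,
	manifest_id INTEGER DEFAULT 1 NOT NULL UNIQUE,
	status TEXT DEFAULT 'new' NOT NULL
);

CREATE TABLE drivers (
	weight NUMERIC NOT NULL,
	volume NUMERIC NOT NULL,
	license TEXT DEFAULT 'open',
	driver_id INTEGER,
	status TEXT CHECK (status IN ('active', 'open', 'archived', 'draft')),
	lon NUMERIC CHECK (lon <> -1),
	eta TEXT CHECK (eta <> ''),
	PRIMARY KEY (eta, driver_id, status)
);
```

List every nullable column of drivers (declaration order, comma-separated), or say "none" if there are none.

- weight: declared NOT NULL → not nullable.
- volume: declared NOT NULL → not nullable.
- license: DEFAULT only fills an omitted column; an explicit NULL is still allowed → nullable.
- driver_id: part of the PRIMARY KEY, which implies NOT NULL → not nullable.
- status: part of the PRIMARY KEY, which implies NOT NULL → not nullable.
- lon: CHECK does not forbid NULL (a CHECK constraint passes when its expression is NULL) → nullable.
- eta: part of the PRIMARY KEY, which implies NOT NULL → not nullable.

license, lon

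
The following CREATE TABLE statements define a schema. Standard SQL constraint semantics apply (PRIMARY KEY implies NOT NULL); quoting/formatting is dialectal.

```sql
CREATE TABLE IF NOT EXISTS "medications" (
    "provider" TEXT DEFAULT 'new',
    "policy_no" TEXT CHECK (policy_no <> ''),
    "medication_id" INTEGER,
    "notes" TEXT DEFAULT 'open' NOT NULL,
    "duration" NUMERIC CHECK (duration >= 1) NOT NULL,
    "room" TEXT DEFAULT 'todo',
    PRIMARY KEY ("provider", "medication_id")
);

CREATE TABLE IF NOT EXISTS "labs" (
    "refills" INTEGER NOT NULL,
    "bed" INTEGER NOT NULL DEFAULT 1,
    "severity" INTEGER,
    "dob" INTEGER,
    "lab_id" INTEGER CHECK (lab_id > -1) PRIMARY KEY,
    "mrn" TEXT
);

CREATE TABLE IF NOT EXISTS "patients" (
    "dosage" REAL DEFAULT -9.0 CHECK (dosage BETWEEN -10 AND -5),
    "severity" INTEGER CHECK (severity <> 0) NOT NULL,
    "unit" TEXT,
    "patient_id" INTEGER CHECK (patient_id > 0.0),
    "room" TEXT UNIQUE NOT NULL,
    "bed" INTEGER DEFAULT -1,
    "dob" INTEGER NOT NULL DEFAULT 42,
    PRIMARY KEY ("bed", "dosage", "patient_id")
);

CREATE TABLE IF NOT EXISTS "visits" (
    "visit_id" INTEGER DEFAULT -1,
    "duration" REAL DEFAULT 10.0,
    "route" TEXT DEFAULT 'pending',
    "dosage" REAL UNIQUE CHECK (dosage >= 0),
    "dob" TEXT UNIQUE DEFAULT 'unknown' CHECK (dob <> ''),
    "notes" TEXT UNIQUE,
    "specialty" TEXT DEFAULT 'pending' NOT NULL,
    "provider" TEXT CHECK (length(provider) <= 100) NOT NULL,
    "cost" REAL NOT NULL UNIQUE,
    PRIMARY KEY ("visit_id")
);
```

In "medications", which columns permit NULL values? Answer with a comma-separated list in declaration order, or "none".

- provider: part of the PRIMARY KEY, which implies NOT NULL → not nullable.
- policy_no: CHECK does not forbid NULL (a CHECK constraint passes when its expression is NULL) → nullable.
- medication_id: part of the PRIMARY KEY, which implies NOT NULL → not nullable.
- notes: declared NOT NULL → not nullable.
- duration: declared NOT NULL → not nullable.
- room: DEFAULT only fills an omitted column; an explicit NULL is still allowed → nullable.

policy_no, room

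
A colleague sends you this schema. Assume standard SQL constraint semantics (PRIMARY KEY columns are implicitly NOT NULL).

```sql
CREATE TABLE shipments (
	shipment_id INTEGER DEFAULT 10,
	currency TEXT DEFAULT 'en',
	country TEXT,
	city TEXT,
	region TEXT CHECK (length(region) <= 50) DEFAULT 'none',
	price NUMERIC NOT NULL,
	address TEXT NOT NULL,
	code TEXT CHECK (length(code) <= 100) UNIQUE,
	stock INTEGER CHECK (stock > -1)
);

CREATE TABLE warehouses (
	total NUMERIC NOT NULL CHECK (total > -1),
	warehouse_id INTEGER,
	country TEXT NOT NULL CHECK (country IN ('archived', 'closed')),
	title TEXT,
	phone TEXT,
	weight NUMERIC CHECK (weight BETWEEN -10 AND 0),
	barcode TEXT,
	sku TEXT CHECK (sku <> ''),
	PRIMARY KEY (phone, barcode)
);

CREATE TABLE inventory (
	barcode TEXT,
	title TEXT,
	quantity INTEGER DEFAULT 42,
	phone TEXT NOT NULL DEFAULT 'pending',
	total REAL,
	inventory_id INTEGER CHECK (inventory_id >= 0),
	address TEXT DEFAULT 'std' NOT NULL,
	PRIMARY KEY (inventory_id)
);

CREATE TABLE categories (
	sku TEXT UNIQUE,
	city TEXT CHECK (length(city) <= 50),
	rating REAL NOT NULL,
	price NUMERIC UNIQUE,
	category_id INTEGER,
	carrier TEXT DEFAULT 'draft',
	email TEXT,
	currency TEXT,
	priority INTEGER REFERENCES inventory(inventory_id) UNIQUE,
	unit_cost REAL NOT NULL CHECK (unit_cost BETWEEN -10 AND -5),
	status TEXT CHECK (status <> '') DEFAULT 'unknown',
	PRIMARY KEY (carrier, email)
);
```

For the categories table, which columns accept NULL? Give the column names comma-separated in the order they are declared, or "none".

sku, city, price, category_id, currency, priority, status

- sku: UNIQUE does not imply NOT NULL → nullable.
- city: CHECK does not forbid NULL (a CHECK constraint passes when its expression is NULL) → nullable.
- rating: declared NOT NULL → not nullable.
- price: UNIQUE does not imply NOT NULL → nullable.
- category_id: no NOT NULL constraint applies → nullable.
- carrier: part of the PRIMARY KEY, which implies NOT NULL → not nullable.
- email: part of the PRIMARY KEY, which implies NOT NULL → not nullable.
- currency: no NOT NULL constraint applies → nullable.
- priority: a foreign key column may be NULL unless separately constrained → nullable.
- unit_cost: declared NOT NULL → not nullable.
- status: CHECK does not forbid NULL (a CHECK constraint passes when its expression is NULL) → nullable.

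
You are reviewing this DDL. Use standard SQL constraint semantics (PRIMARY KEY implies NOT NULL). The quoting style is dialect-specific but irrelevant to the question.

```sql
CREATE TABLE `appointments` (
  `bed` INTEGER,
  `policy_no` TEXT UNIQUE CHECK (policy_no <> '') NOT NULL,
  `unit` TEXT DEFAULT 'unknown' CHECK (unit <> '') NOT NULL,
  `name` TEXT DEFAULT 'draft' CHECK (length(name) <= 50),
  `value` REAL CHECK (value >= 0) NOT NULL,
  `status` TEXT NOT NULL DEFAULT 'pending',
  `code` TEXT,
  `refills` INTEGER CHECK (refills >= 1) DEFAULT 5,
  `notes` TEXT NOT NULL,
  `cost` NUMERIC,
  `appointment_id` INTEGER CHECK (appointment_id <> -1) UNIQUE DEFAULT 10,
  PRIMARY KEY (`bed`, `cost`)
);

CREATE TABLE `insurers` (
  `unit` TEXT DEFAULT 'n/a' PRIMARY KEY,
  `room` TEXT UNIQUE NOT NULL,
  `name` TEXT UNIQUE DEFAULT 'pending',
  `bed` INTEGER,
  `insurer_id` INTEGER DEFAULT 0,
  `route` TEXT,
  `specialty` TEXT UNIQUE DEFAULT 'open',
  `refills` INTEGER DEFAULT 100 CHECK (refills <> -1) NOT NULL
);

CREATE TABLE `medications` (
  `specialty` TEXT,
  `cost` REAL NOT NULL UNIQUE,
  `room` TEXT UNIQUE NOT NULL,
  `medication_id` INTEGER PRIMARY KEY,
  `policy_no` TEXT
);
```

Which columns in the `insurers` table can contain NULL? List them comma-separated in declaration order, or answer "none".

- unit: part of the PRIMARY KEY, which implies NOT NULL → not nullable.
- room: declared NOT NULL → not nullable.
- name: UNIQUE does not imply NOT NULL → nullable.
- bed: no NOT NULL constraint applies → nullable.
- insurer_id: DEFAULT only fills an omitted column; an explicit NULL is still allowed → nullable.
- route: no NOT NULL constraint applies → nullable.
- specialty: UNIQUE does not imply NOT NULL → nullable.
- refills: declared NOT NULL → not nullable.

name, bed, insurer_id, route, specialty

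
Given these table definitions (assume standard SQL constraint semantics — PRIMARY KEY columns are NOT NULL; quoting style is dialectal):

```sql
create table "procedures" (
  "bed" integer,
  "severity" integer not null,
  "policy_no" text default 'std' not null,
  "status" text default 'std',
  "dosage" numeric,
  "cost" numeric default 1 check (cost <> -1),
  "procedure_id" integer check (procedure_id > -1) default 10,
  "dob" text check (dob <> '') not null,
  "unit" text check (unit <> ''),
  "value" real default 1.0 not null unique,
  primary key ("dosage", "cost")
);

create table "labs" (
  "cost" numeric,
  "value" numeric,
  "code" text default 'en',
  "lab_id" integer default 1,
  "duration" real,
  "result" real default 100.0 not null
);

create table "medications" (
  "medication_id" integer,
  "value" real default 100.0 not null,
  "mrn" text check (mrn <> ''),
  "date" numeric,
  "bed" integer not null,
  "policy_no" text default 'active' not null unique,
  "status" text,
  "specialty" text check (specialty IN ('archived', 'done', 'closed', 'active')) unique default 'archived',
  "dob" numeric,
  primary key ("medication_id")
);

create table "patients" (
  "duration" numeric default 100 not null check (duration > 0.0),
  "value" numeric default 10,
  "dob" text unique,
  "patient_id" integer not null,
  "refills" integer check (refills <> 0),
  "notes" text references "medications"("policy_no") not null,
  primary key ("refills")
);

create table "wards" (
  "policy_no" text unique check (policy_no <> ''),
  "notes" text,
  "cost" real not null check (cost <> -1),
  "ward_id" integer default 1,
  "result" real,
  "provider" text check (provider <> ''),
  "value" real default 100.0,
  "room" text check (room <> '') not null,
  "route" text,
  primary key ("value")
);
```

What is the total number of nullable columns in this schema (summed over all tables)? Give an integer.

22

procedures: 4 nullable (bed, status, procedure_id, unit — PK (dosage, cost) and explicit NOT NULL columns excluded).
labs: 5 nullable (cost, value, code, lab_id, duration — PK none and explicit NOT NULL columns excluded).
medications: 5 nullable (mrn, date, status, specialty, dob — PK (medication_id) and explicit NOT NULL columns excluded).
patients: 2 nullable (value, dob — PK (refills) and explicit NOT NULL columns excluded).
wards: 6 nullable (policy_no, notes, ward_id, result, provider, route — PK (value) and explicit NOT NULL columns excluded).
Total: 4 + 5 + 5 + 2 + 6 = 22.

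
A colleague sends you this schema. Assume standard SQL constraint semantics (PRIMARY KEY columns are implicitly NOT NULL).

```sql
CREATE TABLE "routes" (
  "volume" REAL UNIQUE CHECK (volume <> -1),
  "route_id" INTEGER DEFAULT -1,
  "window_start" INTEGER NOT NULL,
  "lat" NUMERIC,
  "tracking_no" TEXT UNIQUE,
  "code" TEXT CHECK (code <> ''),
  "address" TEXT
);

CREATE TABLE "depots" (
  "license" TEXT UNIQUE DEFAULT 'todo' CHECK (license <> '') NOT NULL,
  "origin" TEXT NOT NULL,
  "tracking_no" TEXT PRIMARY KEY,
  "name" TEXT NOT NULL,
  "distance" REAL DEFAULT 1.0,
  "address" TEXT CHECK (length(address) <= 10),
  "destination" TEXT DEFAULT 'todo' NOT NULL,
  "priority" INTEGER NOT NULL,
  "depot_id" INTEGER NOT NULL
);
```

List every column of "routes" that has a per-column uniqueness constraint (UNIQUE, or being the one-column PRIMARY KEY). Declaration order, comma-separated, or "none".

volume, tracking_no

- volume: declared UNIQUE → unique.
- route_id: no UNIQUE or single-column PK constraint.
- window_start: no UNIQUE or single-column PK constraint.
- lat: no UNIQUE or single-column PK constraint.
- tracking_no: declared UNIQUE → unique.
- code: no UNIQUE or single-column PK constraint.
- address: no UNIQUE or single-column PK constraint.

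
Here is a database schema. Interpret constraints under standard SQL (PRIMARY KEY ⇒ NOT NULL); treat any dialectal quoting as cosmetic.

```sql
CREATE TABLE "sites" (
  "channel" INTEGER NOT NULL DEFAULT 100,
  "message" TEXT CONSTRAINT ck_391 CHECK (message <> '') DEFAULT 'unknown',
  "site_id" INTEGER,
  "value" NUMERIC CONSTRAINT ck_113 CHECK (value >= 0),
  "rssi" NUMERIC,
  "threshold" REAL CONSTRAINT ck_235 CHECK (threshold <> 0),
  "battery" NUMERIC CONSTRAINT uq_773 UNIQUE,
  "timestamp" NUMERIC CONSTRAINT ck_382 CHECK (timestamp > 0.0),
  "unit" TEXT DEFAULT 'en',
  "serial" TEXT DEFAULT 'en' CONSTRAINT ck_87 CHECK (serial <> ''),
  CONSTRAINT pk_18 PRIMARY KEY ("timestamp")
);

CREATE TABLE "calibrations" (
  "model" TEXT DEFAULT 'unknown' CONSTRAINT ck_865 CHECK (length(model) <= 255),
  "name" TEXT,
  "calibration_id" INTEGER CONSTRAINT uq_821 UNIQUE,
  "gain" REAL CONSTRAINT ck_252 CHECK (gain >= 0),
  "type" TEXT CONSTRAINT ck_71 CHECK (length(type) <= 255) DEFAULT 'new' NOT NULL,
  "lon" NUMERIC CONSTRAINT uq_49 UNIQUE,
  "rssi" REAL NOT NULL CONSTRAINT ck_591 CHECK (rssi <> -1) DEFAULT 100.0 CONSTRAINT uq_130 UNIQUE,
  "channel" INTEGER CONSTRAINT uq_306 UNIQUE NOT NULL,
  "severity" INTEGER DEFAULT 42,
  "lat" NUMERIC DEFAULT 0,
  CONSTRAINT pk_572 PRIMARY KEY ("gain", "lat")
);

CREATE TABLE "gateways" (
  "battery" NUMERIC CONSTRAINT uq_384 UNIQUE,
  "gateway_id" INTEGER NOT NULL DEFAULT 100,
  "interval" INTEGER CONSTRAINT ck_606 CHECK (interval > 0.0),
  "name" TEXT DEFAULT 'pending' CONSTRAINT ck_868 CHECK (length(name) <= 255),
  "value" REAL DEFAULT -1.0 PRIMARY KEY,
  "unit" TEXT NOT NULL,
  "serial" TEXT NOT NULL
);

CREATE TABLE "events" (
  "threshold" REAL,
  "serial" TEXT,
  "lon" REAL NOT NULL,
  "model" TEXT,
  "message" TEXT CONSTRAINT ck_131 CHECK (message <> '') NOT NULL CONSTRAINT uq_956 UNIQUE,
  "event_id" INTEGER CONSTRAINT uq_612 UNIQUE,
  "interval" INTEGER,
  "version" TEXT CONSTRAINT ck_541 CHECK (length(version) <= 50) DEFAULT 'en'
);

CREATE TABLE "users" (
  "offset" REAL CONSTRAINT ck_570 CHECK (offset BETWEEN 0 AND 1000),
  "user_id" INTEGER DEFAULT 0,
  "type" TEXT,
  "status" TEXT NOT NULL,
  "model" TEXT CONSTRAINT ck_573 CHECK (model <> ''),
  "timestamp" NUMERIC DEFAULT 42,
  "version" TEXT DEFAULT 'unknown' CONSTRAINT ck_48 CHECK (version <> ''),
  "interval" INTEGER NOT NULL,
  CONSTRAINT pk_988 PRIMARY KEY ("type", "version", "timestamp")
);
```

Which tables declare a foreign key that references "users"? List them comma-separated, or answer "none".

No REFERENCES clause anywhere in the schema names users.

none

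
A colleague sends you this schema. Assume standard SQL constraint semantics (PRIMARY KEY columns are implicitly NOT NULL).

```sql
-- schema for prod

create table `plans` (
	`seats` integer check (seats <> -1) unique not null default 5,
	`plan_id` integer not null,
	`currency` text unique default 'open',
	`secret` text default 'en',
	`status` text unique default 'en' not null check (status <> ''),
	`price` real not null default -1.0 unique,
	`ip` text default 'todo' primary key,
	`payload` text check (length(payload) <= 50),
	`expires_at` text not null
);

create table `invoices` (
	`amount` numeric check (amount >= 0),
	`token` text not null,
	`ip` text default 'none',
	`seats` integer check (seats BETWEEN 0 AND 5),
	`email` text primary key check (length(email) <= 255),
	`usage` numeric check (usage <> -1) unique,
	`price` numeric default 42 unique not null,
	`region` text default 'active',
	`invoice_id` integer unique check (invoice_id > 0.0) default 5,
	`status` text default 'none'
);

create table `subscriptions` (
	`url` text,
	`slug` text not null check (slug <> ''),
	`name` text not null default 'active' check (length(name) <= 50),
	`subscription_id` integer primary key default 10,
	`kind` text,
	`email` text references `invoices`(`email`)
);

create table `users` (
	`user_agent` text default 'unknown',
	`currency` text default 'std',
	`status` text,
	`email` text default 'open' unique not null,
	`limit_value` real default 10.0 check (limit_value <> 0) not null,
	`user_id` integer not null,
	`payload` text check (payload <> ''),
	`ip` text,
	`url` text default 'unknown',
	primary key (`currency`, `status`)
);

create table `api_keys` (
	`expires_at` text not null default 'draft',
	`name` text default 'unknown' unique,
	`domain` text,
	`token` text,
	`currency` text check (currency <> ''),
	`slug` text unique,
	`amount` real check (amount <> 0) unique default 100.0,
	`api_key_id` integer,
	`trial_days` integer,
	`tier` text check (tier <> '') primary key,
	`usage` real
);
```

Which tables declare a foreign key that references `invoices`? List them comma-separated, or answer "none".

subscriptions

- subscriptions.email references invoices(email).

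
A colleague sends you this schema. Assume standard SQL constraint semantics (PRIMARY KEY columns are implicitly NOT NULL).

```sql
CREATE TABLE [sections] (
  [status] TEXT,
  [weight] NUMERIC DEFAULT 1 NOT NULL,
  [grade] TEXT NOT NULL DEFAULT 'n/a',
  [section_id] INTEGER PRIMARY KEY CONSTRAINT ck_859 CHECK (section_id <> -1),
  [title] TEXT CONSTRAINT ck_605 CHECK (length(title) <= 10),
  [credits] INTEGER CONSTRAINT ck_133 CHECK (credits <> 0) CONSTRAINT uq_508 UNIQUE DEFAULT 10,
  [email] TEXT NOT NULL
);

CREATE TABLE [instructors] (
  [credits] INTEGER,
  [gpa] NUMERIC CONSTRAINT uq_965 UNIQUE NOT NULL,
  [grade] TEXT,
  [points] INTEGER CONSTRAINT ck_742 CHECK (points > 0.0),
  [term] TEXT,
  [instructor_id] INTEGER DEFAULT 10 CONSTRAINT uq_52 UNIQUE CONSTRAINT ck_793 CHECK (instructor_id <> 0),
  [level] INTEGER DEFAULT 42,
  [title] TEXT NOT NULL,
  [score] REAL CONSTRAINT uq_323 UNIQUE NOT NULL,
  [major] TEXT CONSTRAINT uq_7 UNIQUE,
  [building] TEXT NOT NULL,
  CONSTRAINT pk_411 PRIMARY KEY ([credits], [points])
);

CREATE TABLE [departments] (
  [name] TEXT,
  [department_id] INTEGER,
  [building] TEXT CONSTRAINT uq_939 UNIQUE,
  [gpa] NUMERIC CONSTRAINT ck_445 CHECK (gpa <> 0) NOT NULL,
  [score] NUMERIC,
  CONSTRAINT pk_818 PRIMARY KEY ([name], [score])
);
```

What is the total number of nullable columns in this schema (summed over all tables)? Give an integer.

10

sections: 3 nullable (status, title, credits — PK (section_id) and explicit NOT NULL columns excluded).
instructors: 5 nullable (grade, term, instructor_id, level, major — PK (credits, points) and explicit NOT NULL columns excluded).
departments: 2 nullable (department_id, building — PK (name, score) and explicit NOT NULL columns excluded).
Total: 3 + 5 + 2 = 10.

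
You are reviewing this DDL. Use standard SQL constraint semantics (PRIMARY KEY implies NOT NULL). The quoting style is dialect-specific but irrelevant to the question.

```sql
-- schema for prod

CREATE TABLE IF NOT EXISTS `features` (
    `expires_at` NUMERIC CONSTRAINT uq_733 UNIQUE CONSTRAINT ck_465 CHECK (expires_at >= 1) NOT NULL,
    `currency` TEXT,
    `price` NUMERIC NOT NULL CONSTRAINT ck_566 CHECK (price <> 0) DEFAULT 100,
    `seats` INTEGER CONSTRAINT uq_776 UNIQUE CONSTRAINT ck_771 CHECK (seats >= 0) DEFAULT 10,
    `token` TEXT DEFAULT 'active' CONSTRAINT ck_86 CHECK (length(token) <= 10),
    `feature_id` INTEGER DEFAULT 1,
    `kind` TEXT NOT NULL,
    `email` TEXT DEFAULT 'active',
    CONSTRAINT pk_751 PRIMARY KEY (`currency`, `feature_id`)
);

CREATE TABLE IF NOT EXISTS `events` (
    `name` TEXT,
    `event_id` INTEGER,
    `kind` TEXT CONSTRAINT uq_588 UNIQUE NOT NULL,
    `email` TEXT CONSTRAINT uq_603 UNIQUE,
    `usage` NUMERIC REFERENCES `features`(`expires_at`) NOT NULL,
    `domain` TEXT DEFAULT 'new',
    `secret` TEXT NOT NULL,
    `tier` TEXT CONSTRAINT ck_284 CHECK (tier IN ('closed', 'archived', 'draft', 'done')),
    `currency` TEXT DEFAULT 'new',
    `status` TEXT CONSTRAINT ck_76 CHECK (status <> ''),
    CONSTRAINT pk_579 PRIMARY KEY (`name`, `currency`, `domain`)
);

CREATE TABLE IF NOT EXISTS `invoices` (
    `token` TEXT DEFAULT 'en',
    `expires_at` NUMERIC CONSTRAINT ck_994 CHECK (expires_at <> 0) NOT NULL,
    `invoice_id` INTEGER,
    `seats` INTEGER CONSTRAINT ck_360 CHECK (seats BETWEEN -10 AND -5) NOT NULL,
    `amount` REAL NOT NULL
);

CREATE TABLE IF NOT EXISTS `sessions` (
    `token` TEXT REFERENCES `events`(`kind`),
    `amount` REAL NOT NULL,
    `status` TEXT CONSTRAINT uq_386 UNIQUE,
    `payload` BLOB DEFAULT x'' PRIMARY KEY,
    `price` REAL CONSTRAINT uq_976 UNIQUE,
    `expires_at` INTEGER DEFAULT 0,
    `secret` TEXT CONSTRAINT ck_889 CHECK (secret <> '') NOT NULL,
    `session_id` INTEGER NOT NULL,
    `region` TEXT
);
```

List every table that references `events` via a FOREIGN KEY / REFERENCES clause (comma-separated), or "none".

- sessions.token references events(kind).

sessions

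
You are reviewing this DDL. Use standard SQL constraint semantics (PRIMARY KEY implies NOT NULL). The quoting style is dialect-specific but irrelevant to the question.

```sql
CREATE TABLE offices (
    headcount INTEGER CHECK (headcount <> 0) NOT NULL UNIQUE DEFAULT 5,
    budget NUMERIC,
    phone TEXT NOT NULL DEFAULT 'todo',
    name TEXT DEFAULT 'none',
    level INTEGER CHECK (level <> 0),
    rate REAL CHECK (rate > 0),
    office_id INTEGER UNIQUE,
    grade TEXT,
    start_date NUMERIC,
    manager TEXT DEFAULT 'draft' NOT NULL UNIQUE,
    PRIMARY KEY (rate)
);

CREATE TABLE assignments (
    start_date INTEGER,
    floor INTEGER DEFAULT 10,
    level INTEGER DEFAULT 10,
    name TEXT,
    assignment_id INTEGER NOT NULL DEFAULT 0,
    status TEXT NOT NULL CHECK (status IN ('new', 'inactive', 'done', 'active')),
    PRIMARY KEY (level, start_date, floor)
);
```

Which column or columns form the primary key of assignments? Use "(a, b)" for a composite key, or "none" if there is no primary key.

A table-level PRIMARY KEY clause names 3 columns: level, start_date, floor.
This is a composite key — the combination is unique, not each column individually.

(level, start_date, floor)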